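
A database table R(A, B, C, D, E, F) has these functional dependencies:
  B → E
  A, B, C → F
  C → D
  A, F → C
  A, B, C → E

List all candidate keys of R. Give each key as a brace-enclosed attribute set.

{A, B, C}, {A, B, F}

{A, B} never appear on the right of any FD, so every key must include all of them.
{A, B, C}⁺ = {A, B, C, D, E, F}, which is every attribute, so {A, B, C} is a candidate key.
{A, B, F}⁺ = {A, B, C, D, E, F}, which is every attribute, so {A, B, F} is a candidate key.
No proper subset of any of these is a key, and no other minimal superkey exists.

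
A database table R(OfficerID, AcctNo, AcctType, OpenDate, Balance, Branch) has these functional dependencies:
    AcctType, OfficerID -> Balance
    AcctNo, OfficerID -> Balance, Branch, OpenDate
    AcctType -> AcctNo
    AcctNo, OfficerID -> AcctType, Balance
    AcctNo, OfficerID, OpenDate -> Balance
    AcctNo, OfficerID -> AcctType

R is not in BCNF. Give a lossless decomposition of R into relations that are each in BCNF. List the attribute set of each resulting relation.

Candidate keys of the original relation: {AcctNo, OfficerID}, {AcctType, OfficerID}.
In {AcctNo, AcctType, Balance, Branch, OfficerID, OpenDate}, {AcctType} is not a superkey ({AcctType}⁺ restricted to this set is {AcctNo, AcctType}), so split on AcctType -> AcctNo into {AcctNo, AcctType} and {AcctType, Balance, Branch, OfficerID, OpenDate}.
{AcctNo, AcctType} has no BCNF violation.
{AcctType, Balance, Branch, OfficerID, OpenDate} has no BCNF violation.

{AcctNo, AcctType}; {AcctType, Balance, Branch, OfficerID, OpenDate}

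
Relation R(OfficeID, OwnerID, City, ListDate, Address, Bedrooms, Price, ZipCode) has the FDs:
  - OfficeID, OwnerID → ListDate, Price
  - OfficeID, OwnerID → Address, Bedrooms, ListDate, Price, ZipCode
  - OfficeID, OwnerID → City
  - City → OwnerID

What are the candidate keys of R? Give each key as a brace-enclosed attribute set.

Attributes never on any right-hand side: {OfficeID} — every candidate key must contain it.
{City, OfficeID}⁺ = {Address, Bedrooms, City, ListDate, OfficeID, OwnerID, Price, ZipCode}, which is every attribute, so {City, OfficeID} is a candidate key.
{OfficeID, OwnerID}⁺ = {Address, Bedrooms, City, ListDate, OfficeID, OwnerID, Price, ZipCode}, which is every attribute, so {OfficeID, OwnerID} is a candidate key.
Any other superkey properly contains one of these, so there are no further candidate keys.

{City, OfficeID}, {OfficeID, OwnerID}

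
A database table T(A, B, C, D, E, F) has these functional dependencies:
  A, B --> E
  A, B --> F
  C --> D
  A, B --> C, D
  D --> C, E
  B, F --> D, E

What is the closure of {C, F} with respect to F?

{C, D, E, F}

Start with {C, F}.
C --> D applies; add {D} → now {C, D, F}.
D --> C, E applies; add {E} → now {C, D, E, F}.
No further FD applies.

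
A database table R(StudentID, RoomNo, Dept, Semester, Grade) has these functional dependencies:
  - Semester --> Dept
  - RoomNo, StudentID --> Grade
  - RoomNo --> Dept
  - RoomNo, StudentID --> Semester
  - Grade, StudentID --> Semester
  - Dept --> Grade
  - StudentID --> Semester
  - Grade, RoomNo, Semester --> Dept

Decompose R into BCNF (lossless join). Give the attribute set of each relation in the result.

Candidate key of the original relation: {RoomNo, StudentID}.
Within {Dept, Grade, RoomNo, Semester, StudentID}: {Semester}⁺ ∩ {Dept, Grade, RoomNo, Semester, StudentID} = {Dept, Grade, Semester}, not the whole set, so Semester --> Dept, Grade violates BCNF; decompose into {Dept, Grade, Semester} and {RoomNo, Semester, StudentID}.
Within {Dept, Grade, Semester}: {Dept}⁺ ∩ {Dept, Grade, Semester} = {Dept, Grade}, not the whole set, so Dept --> Grade violates BCNF; decompose into {Dept, Grade} and {Dept, Semester}.
{Dept, Grade} is in BCNF.
{Dept, Semester} is in BCNF.
Within {RoomNo, Semester, StudentID}: {StudentID}⁺ ∩ {RoomNo, Semester, StudentID} = {Semester, StudentID}, not the whole set, so StudentID --> Semester violates BCNF; decompose into {Semester, StudentID} and {RoomNo, StudentID}.
{Semester, StudentID} is in BCNF.
{RoomNo, StudentID} is in BCNF.

{Dept, Grade}; {Dept, Semester}; {RoomNo, StudentID}; {Semester, StudentID}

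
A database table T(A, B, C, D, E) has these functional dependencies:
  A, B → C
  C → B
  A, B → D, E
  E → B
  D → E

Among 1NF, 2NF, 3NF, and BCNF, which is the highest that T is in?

3NF

Candidate keys: {A, B}, {A, C}, {A, D}, {A, E}. Prime attributes: {A, B, C, D, E}.
C → B: {C}⁺ = {B, C}, which is not all of the attributes, so the left side is not a superkey — BCNF is violated.
Since {B} ⊆ prime attributes and every other non-superkey FD also has a prime right side, the schema is in 3NF.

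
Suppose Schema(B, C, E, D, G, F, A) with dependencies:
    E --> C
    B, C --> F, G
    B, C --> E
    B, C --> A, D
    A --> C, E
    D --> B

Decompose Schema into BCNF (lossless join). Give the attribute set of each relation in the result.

Candidate keys of the original relation: {A, B}, {A, D}, {B, C}, {B, E}, {C, D}, {D, E}.
Within {A, B, C, D, E, F, G}: {E}⁺ ∩ {A, B, C, D, E, F, G} = {C, E}, not the whole set, so E --> C violates BCNF; decompose into {C, E} and {A, B, D, E, F, G}.
{C, E} is in BCNF.
Within {A, B, D, E, F, G}: {A}⁺ ∩ {A, B, D, E, F, G} = {A, E}, not the whole set, so A --> E violates BCNF; decompose into {A, E} and {A, B, D, F, G}.
{A, E} is in BCNF.
Within {A, B, D, F, G}: {D}⁺ ∩ {A, B, D, F, G} = {B, D}, not the whole set, so D --> B violates BCNF; decompose into {B, D} and {A, D, F, G}.
{B, D} is in BCNF.
{A, D, F, G} is in BCNF.

{A, D, F, G}; {A, E}; {B, D}; {C, E}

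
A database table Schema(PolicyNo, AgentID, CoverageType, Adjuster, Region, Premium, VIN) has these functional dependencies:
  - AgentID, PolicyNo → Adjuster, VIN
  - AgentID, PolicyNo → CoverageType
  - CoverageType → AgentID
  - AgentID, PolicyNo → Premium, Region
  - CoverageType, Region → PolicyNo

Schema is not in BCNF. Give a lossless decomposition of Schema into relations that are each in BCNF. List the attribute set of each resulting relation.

{Adjuster, CoverageType, PolicyNo, Premium, Region, VIN}; {AgentID, CoverageType}

Candidate keys of the original relation: {AgentID, PolicyNo}, {CoverageType, PolicyNo}, {CoverageType, Region}.
{Adjuster, AgentID, CoverageType, PolicyNo, Premium, Region, VIN}: {CoverageType} determines {AgentID, CoverageType} here but is not a superkey — split on CoverageType → AgentID, giving {AgentID, CoverageType} and {Adjuster, CoverageType, PolicyNo, Premium, Region, VIN}.
{AgentID, CoverageType} has no BCNF violation.
{Adjuster, CoverageType, PolicyNo, Premium, Region, VIN} has no BCNF violation.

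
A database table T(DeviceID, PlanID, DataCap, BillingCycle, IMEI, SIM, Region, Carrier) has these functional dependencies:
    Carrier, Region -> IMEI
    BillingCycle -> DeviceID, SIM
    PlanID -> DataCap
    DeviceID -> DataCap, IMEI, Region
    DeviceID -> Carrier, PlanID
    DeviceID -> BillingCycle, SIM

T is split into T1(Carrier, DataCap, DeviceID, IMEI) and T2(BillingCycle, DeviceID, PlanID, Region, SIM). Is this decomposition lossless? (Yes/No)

Yes

T1 ∩ T2 = {DeviceID}; its closure under F is {BillingCycle, Carrier, DataCap, DeviceID, IMEI, PlanID, Region, SIM}.
T1 is contained in that closure, so T1 ∩ T2 -> T1 holds and the join is lossless.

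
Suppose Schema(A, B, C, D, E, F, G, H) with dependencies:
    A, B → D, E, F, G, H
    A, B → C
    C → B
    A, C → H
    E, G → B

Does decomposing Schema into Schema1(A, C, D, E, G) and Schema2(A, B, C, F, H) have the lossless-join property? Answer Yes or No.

The shared attributes are {A, C} and {A, C}⁺ = {A, B, C, D, E, F, G, H}.
This includes all of Schema1, so the common attributes are a superkey of Schema1 — the join is lossless.

Yes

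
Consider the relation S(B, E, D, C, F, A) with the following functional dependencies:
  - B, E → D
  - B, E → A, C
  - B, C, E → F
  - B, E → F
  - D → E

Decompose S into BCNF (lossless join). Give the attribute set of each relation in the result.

{A, B, C, D, F}; {D, E}

Candidate keys of the original relation: {B, D}, {B, E}.
In {A, B, C, D, E, F}, {D} is not a superkey ({D}⁺ restricted to this set is {D, E}), so split on D → E into {D, E} and {A, B, C, D, F}.
{D, E}: every determinant is a superkey — BCNF.
{A, B, C, D, F}: every determinant is a superkey — BCNF.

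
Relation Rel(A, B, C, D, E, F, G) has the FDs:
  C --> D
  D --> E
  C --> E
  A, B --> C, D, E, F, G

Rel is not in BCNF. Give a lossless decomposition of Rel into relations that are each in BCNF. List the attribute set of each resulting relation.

Candidate key of the original relation: {A, B}.
In {A, B, C, D, E, F, G}, {C} is not a superkey ({C}⁺ restricted to this set is {C, D, E}), so split on C --> D, E into {C, D, E} and {A, B, C, F, G}.
In {C, D, E}, {D} is not a superkey ({D}⁺ restricted to this set is {D, E}), so split on D --> E into {D, E} and {C, D}.
{D, E} has no BCNF violation.
{C, D} has no BCNF violation.
{A, B, C, F, G} has no BCNF violation.

{A, B, C, F, G}; {C, D}; {D, E}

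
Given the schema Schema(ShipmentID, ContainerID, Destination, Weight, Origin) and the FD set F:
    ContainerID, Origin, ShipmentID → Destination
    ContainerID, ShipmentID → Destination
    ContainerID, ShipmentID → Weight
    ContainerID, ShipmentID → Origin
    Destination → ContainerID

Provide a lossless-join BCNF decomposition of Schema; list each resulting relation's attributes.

Candidate keys of the original relation: {ContainerID, ShipmentID}, {Destination, ShipmentID}.
{ContainerID, Destination, Origin, ShipmentID, Weight}: {Destination} determines {ContainerID, Destination} here but is not a superkey — split on Destination → ContainerID, giving {ContainerID, Destination} and {Destination, Origin, ShipmentID, Weight}.
{ContainerID, Destination}: every determinant is a superkey — BCNF.
{Destination, Origin, ShipmentID, Weight}: every determinant is a superkey — BCNF.

{ContainerID, Destination}; {Destination, Origin, ShipmentID, Weight}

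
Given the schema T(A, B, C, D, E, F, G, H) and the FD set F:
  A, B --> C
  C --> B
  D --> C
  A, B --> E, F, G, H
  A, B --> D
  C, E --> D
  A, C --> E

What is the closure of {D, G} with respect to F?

Start with {D, G}.
D --> C applies; add {C} → now {C, D, G}.
C --> B applies; add {B} → now {B, C, D, G}.
No further FD applies.

{B, C, D, G}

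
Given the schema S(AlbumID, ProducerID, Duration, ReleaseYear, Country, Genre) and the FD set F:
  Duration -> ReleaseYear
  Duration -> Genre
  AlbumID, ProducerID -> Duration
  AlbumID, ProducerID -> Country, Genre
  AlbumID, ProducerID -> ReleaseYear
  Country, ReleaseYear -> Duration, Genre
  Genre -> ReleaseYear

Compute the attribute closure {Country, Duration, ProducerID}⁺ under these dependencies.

Start with {Country, Duration, ProducerID}.
Duration -> ReleaseYear applies; add {ReleaseYear} → now {Country, Duration, ProducerID, ReleaseYear}.
Duration -> Genre applies; add {Genre} → now {Country, Duration, Genre, ProducerID, ReleaseYear}.
No further FD applies.

{Country, Duration, Genre, ProducerID, ReleaseYear}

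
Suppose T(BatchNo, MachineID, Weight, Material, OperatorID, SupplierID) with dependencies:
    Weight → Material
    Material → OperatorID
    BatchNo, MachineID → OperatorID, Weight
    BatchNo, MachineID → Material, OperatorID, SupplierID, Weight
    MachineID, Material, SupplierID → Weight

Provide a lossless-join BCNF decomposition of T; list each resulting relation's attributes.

{BatchNo, MachineID, SupplierID, Weight}; {Material, OperatorID}; {Material, Weight}

Candidate key of the original relation: {BatchNo, MachineID}.
Within {BatchNo, MachineID, Material, OperatorID, SupplierID, Weight}: {Weight}⁺ ∩ {BatchNo, MachineID, Material, OperatorID, SupplierID, Weight} = {Material, OperatorID, Weight}, not the whole set, so Weight → Material, OperatorID violates BCNF; decompose into {Material, OperatorID, Weight} and {BatchNo, MachineID, SupplierID, Weight}.
Within {Material, OperatorID, Weight}: {Material}⁺ ∩ {Material, OperatorID, Weight} = {Material, OperatorID}, not the whole set, so Material → OperatorID violates BCNF; decompose into {Material, OperatorID} and {Material, Weight}.
{Material, OperatorID} is in BCNF.
{Material, Weight} is in BCNF.
{BatchNo, MachineID, SupplierID, Weight} is in BCNF.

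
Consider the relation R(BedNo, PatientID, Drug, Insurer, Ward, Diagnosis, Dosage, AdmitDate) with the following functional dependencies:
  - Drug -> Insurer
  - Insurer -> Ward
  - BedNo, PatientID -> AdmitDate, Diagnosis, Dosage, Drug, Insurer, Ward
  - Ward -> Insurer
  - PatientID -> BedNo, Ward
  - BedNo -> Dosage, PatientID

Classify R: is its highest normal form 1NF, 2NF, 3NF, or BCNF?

Candidate keys: {BedNo}, {PatientID}. Prime attributes: {BedNo, PatientID}.
Drug -> Insurer: {Drug}⁺ = {Drug, Insurer, Ward}, which is not all of the attributes, so the left side is not a superkey — BCNF is violated.
Drug -> Insurer determines the non-prime attribute {Insurer} from a non-superkey — 3NF is violated.
Every candidate key is a single attribute, so no partial dependency is possible; 2NF holds.

2NF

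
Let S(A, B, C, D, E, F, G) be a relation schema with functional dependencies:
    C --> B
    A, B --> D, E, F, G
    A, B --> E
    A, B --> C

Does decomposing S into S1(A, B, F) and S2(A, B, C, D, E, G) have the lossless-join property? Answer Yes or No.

The shared attributes are {A, B} and {A, B}⁺ = {A, B, C, D, E, F, G}.
Since S1 ⊆ {A, B, C, D, E, F, G}, the intersection is a superkey of S1; the decomposition is lossless.

Yes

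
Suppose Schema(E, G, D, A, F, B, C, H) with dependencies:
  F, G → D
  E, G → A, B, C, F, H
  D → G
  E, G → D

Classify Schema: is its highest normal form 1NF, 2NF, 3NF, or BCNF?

Candidate keys: {D, E}, {E, G}. Prime attributes: {D, E, G}.
F, G → D breaks BCNF: {F, G}⁺ = {D, F, G}, so {F, G} is not a superkey.
Since {D} ⊆ prime attributes and every other non-superkey FD also has a prime right side, the schema is in 3NF.

3NF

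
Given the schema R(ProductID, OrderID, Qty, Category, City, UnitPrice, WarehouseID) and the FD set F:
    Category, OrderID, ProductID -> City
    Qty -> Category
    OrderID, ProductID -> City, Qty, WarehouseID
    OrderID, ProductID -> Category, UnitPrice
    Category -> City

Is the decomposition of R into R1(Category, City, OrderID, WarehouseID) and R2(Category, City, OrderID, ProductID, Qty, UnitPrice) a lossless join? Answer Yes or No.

The shared attributes are {Category, City, OrderID} and {Category, City, OrderID}⁺ = {Category, City, OrderID}.
R1 ⊄ {Category, City, OrderID} and R2 ⊄ {Category, City, OrderID}, so the split is lossy.

No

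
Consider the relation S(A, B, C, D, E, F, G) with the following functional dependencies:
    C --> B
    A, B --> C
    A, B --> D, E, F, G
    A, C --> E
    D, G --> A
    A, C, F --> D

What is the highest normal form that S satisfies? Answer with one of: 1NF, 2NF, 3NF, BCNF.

Candidate keys: {A, B}, {A, C}, {B, D, G}, {C, D, G}. Prime attributes: {A, B, C, D, G}.
C --> B: {C}⁺ = {B, C}, which is not all of the attributes, so the left side is not a superkey — BCNF is violated.
Its right-hand attributes {B} are all prime, as are those of every other non-superkey FD — the relation is in 3NF.

3NF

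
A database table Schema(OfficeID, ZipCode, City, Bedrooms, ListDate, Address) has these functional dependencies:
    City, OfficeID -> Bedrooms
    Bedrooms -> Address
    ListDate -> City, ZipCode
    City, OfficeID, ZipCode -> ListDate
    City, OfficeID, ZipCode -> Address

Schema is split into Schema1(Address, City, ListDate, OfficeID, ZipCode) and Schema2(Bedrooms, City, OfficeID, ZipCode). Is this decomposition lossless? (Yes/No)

Yes

Schema1 ∩ Schema2 = {City, OfficeID, ZipCode}; its closure under F is {Address, Bedrooms, City, ListDate, OfficeID, ZipCode}.
This includes all of Schema1, so the common attributes are a superkey of Schema1 — the join is lossless.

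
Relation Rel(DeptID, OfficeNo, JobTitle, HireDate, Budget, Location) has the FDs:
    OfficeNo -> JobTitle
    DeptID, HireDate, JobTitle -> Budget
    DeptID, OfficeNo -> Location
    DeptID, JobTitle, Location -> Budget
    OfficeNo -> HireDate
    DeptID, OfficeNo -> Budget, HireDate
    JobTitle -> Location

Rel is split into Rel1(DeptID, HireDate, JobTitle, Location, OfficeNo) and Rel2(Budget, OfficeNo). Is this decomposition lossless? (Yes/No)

Rel1 ∩ Rel2 = {OfficeNo}; its closure under F is {HireDate, JobTitle, Location, OfficeNo}.
Neither Rel1 nor Rel2 is contained in that closure, so the decomposition is lossy.

No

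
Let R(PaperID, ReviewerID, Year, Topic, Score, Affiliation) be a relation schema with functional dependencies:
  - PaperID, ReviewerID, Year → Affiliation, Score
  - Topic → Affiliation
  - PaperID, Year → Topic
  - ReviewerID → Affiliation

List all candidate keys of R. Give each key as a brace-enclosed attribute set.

{PaperID, ReviewerID, Year}

No FD produces {PaperID, ReviewerID, Year}, so they must be in every candidate key.
Closure of {PaperID, ReviewerID, Year} is {Affiliation, PaperID, ReviewerID, Score, Topic, Year}, the whole schema; {PaperID, ReviewerID, Year} is a candidate key.
Every other attribute set either contains this one or has a smaller closure.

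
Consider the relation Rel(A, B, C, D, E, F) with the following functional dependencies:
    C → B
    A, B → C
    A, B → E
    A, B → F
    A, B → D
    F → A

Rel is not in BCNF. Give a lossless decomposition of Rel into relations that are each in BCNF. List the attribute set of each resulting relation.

{A, F}; {B, C}; {C, D, E, F}

Candidate keys of the original relation: {A, B}, {A, C}, {B, F}, {C, F}.
{A, B, C, D, E, F}: {C} determines {B, C} here but is not a superkey — split on C → B, giving {B, C} and {A, C, D, E, F}.
{B, C}: every determinant is a superkey — BCNF.
{A, C, D, E, F}: {F} determines {A, F} here but is not a superkey — split on F → A, giving {A, F} and {C, D, E, F}.
{A, F}: every determinant is a superkey — BCNF.
{C, D, E, F}: every determinant is a superkey — BCNF.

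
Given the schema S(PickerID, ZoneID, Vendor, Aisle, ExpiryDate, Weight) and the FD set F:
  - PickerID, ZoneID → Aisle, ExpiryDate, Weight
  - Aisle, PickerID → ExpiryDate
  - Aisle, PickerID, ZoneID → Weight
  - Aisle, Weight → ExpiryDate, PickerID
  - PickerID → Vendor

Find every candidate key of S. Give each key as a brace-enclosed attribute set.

{Aisle, Weight, ZoneID}, {PickerID, ZoneID}

No FD produces {ZoneID}, so it must be in every candidate key.
Closure of {PickerID, ZoneID} is {Aisle, ExpiryDate, PickerID, Vendor, Weight, ZoneID}, the whole schema; {PickerID, ZoneID} is a candidate key.
Closure of {Aisle, Weight, ZoneID} is {Aisle, ExpiryDate, PickerID, Vendor, Weight, ZoneID}, the whole schema; {Aisle, Weight, ZoneID} is a candidate key.
These are minimal and exhaustive — every other superkey contains one of them.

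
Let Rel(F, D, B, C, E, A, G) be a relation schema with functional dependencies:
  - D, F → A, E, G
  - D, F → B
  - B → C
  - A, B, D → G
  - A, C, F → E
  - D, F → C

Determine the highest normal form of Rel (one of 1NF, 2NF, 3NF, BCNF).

2NF

Candidate key: {D, F}. Prime attributes: {D, F}.
For B → C we have {B}⁺ = {B, C}; {B} is not a superkey, so BCNF fails.
B → C has non-prime {C} on the right and a non-superkey on the left, so 3NF fails.
No non-prime attribute depends on a proper subset of any candidate key, so 2NF holds.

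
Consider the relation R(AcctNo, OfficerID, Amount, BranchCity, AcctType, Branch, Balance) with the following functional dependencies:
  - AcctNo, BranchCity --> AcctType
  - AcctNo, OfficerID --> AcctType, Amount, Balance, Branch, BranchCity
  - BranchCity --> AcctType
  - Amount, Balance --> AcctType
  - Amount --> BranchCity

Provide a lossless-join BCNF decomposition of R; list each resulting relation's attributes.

{AcctNo, Amount, Balance, Branch, OfficerID}; {AcctNo, BranchCity}; {AcctType, BranchCity}; {Amount, BranchCity}

Candidate key of the original relation: {AcctNo, OfficerID}.
Within {AcctNo, AcctType, Amount, Balance, Branch, BranchCity, OfficerID}: {AcctNo, BranchCity}⁺ ∩ {AcctNo, AcctType, Amount, Balance, Branch, BranchCity, OfficerID} = {AcctNo, AcctType, BranchCity}, not the whole set, so AcctNo, BranchCity --> AcctType violates BCNF; decompose into {AcctNo, AcctType, BranchCity} and {AcctNo, Amount, Balance, Branch, BranchCity, OfficerID}.
Within {AcctNo, AcctType, BranchCity}: {BranchCity}⁺ ∩ {AcctNo, AcctType, BranchCity} = {AcctType, BranchCity}, not the whole set, so BranchCity --> AcctType violates BCNF; decompose into {AcctType, BranchCity} and {AcctNo, BranchCity}.
{AcctType, BranchCity}: every determinant is a superkey — BCNF.
{AcctNo, BranchCity}: every determinant is a superkey — BCNF.
Within {AcctNo, Amount, Balance, Branch, BranchCity, OfficerID}: {Amount, Balance}⁺ ∩ {AcctNo, Amount, Balance, Branch, BranchCity, OfficerID} = {Amount, Balance, BranchCity}, not the whole set, so Amount, Balance --> BranchCity violates BCNF; decompose into {Amount, Balance, BranchCity} and {AcctNo, Amount, Balance, Branch, OfficerID}.
Within {Amount, Balance, BranchCity}: {Amount}⁺ ∩ {Amount, Balance, BranchCity} = {Amount, BranchCity}, not the whole set, so Amount --> BranchCity violates BCNF; decompose into {Amount, BranchCity} and {Amount, Balance}.
{Amount, BranchCity}: every determinant is a superkey — BCNF.
{Amount, Balance}: every determinant is a superkey — BCNF.
{AcctNo, Amount, Balance, Branch, OfficerID}: every determinant is a superkey — BCNF.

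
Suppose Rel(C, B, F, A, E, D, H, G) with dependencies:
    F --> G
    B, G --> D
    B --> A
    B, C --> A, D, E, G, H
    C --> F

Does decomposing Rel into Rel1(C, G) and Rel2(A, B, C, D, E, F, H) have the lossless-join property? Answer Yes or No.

Yes

Common attributes: {C}; their closure is {C, F, G}.
Since Rel1 ⊆ {C, F, G}, the intersection is a superkey of Rel1; the decomposition is lossless.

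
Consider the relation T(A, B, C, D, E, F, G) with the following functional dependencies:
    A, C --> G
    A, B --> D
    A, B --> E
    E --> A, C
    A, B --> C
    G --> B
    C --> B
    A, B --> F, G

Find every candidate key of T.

{A, B}, {A, C}, {A, G}, {E}

Closure of {E} is {A, B, C, D, E, F, G}, the whole schema; {E} is a candidate key.
Closure of {A, B} is {A, B, C, D, E, F, G}, the whole schema; {A, B} is a candidate key.
Closure of {A, C} is {A, B, C, D, E, F, G}, the whole schema; {A, C} is a candidate key.
Closure of {A, G} is {A, B, C, D, E, F, G}, the whole schema; {A, G} is a candidate key.
No proper subset of any of these is a key, and no other minimal superkey exists.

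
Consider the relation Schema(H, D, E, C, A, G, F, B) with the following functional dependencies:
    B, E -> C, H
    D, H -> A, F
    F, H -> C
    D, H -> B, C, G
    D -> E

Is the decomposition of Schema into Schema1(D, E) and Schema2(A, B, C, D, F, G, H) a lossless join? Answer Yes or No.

Common attributes: {D}; their closure is {D, E}.
Since Schema1 ⊆ {D, E}, the intersection is a superkey of Schema1; the decomposition is lossless.

Yes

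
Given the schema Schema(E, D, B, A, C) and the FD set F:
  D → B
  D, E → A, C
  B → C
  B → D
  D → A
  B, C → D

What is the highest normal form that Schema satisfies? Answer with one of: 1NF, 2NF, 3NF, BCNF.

Candidate keys: {B, E}, {D, E}. Prime attributes: {B, D, E}.
D → B: {D}⁺ = {A, B, C, D}, which is not all of the attributes, so the left side is not a superkey — BCNF is violated.
B → C determines the non-prime attribute {C} from a non-superkey — 3NF is violated.
The proper key subset {B} of {B, E} determines non-prime {A, C}, so the relation is not even in 2NF.

1NF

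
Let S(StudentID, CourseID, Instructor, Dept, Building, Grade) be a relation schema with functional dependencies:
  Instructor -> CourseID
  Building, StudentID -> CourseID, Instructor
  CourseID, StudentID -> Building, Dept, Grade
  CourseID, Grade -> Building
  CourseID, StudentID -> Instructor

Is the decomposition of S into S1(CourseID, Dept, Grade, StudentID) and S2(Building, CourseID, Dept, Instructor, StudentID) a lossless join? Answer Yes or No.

Yes

S1 ∩ S2 = {CourseID, Dept, StudentID}; its closure under F is {Building, CourseID, Dept, Grade, Instructor, StudentID}.
Since S1 ⊆ {Building, CourseID, Dept, Grade, Instructor, StudentID}, the intersection is a superkey of S1; the decomposition is lossless.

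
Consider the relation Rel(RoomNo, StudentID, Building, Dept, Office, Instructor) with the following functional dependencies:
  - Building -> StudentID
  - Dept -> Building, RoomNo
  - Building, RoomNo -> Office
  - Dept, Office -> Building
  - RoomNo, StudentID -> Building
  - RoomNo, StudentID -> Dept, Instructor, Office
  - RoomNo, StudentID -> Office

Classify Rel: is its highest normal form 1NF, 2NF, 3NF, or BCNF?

Candidate keys: {Building, RoomNo}, {Dept}, {RoomNo, StudentID}. Prime attributes: {Building, Dept, RoomNo, StudentID}.
Building -> StudentID breaks BCNF: {Building}⁺ = {Building, StudentID}, so {Building} is not a superkey.
But every attribute on its right side ({StudentID}) is prime, and the same holds for every other non-superkey FD, so 3NF still holds.

3NF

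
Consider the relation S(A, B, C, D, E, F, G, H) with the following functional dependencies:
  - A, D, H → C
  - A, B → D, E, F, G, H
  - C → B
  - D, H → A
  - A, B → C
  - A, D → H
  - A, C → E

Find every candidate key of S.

{A, B}, {A, C}, {A, D}, {D, H}

{A, B}⁺ = {A, B, C, D, E, F, G, H} — all of the relation — so {A, B} is a candidate key.
{A, C}⁺ = {A, B, C, D, E, F, G, H} — all of the relation — so {A, C} is a candidate key.
{A, D}⁺ = {A, B, C, D, E, F, G, H} — all of the relation — so {A, D} is a candidate key.
{D, H}⁺ = {A, B, C, D, E, F, G, H} — all of the relation — so {D, H} is a candidate key.
Any other superkey properly contains one of these, so there are no further candidate keys.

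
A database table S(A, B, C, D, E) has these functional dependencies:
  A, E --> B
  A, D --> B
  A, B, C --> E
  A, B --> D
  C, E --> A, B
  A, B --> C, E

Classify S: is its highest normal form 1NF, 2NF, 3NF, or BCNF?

Candidate keys: {A, B}, {A, D}, {A, E}, {C, E}. Prime attributes: {A, B, C, D, E}.
Every FD has a superkey on the left, so the relation is in BCNF.

BCNF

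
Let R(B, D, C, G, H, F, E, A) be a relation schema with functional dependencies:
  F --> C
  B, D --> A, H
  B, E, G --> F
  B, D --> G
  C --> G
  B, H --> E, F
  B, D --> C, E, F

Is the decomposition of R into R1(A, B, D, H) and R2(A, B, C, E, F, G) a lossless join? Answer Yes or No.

No

Common attributes: {A, B}; their closure is {A, B}.
R1 ⊄ {A, B} and R2 ⊄ {A, B}, so the split is lossy.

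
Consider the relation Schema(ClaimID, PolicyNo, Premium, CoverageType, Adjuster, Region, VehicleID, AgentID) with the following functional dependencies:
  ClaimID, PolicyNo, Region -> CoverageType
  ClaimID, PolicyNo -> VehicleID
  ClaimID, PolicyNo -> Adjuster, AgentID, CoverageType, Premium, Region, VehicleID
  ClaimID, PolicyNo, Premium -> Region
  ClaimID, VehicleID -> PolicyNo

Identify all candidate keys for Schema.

{ClaimID, PolicyNo}, {ClaimID, VehicleID}

{ClaimID} never appears on the right of any FD, so every key must include it.
{ClaimID, PolicyNo}⁺ = {Adjuster, AgentID, ClaimID, CoverageType, PolicyNo, Premium, Region, VehicleID} — all of the relation — so {ClaimID, PolicyNo} is a candidate key.
{ClaimID, VehicleID}⁺ = {Adjuster, AgentID, ClaimID, CoverageType, PolicyNo, Premium, Region, VehicleID} — all of the relation — so {ClaimID, VehicleID} is a candidate key.
These are minimal and exhaustive — every other superkey contains one of them.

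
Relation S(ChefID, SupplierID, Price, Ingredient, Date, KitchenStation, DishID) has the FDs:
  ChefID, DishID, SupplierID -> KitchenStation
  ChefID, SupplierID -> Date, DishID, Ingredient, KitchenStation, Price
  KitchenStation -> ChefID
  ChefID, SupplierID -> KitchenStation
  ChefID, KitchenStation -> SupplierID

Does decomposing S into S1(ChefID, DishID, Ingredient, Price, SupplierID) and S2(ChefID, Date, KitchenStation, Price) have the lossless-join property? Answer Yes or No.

The shared attributes are {ChefID, Price} and {ChefID, Price}⁺ = {ChefID, Price}.
S1 ⊄ {ChefID, Price} and S2 ⊄ {ChefID, Price}, so the split is lossy.

No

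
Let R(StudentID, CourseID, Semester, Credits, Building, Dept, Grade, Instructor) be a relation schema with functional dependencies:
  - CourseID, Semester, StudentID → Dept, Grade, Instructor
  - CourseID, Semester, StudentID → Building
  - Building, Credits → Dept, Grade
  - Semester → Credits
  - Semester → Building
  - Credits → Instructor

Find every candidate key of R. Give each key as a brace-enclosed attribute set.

Attributes never on any right-hand side: {CourseID, Semester, StudentID} — every candidate key must contain all of them.
{CourseID, Semester, StudentID} is a candidate key since {CourseID, Semester, StudentID}⁺ = {Building, CourseID, Credits, Dept, Grade, Instructor, Semester, StudentID} covers every attribute.
No smaller or unrelated set reaches every attribute, so there are no other keys.

{CourseID, Semester, StudentID}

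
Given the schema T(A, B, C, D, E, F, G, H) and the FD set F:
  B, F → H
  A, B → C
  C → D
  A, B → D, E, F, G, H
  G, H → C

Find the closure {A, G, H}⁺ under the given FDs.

{A, C, D, G, H}

Start with {A, G, H}.
G, H → C applies; add {C} → now {A, C, G, H}.
C → D applies; add {D} → now {A, C, D, G, H}.
No further FD applies.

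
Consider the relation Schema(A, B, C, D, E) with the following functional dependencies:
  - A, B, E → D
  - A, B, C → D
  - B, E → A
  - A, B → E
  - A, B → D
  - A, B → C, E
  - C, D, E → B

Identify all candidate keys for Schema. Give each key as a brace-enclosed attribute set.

{A, B}, {B, E}, {C, D, E}

Closure of {A, B} is {A, B, C, D, E}, the whole schema; {A, B} is a candidate key.
Closure of {B, E} is {A, B, C, D, E}, the whole schema; {B, E} is a candidate key.
Closure of {C, D, E} is {A, B, C, D, E}, the whole schema; {C, D, E} is a candidate key.
Any other superkey properly contains one of these, so there are no further candidate keys.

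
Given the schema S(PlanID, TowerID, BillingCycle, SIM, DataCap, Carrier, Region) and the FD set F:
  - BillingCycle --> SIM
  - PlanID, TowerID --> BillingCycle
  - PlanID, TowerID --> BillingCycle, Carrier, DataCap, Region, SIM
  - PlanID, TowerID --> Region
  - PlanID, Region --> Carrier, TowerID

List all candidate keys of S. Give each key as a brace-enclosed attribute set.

No FD produces {PlanID}, so it must be in every candidate key.
Closure of {PlanID, Region} is {BillingCycle, Carrier, DataCap, PlanID, Region, SIM, TowerID}, the whole schema; {PlanID, Region} is a candidate key.
Closure of {PlanID, TowerID} is {BillingCycle, Carrier, DataCap, PlanID, Region, SIM, TowerID}, the whole schema; {PlanID, TowerID} is a candidate key.
These are minimal and exhaustive — every other superkey contains one of them.

{PlanID, Region}, {PlanID, TowerID}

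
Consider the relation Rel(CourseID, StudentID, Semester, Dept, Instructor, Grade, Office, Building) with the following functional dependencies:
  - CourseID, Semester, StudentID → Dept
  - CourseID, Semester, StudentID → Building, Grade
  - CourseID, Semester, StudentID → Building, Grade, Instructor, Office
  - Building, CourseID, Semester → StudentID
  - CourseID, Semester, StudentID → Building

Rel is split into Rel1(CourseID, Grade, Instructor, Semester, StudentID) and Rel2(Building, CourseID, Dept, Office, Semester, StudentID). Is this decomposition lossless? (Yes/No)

Common attributes: {CourseID, Semester, StudentID}; their closure is {Building, CourseID, Dept, Grade, Instructor, Office, Semester, StudentID}.
Since Rel1 ⊆ {Building, CourseID, Dept, Grade, Instructor, Office, Semester, StudentID}, the intersection is a superkey of Rel1; the decomposition is lossless.

Yes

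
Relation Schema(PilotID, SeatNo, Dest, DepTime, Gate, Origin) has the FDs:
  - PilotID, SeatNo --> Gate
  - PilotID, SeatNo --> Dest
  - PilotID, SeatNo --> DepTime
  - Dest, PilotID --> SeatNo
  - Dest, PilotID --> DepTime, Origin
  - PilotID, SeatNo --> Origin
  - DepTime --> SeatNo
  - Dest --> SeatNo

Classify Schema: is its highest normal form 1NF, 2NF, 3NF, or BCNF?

3NF

Candidate keys: {DepTime, PilotID}, {Dest, PilotID}, {PilotID, SeatNo}. Prime attributes: {DepTime, Dest, PilotID, SeatNo}.
DepTime --> SeatNo breaks BCNF: {DepTime}⁺ = {DepTime, SeatNo}, so {DepTime} is not a superkey.
Since {SeatNo} ⊆ prime attributes and every other non-superkey FD also has a prime right side, the schema is in 3NF.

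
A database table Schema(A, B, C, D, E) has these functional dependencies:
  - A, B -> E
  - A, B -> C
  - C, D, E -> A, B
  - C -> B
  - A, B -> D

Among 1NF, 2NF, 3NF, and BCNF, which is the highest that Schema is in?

3NF

Candidate keys: {A, B}, {A, C}, {C, D, E}. Prime attributes: {A, B, C, D, E}.
C -> B breaks BCNF: {C}⁺ = {B, C}, so {C} is not a superkey.
But every attribute on its right side ({B}) is prime, and the same holds for every other non-superkey FD, so 3NF still holds.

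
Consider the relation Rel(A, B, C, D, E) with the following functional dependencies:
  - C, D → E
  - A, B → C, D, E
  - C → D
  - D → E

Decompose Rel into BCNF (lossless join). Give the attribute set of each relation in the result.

{A, B, C}; {C, D}; {D, E}

Candidate key of the original relation: {A, B}.
{A, B, C, D, E}: {C, D} determines {C, D, E} here but is not a superkey — split on C, D → E, giving {C, D, E} and {A, B, C, D}.
{C, D, E}: {D} determines {D, E} here but is not a superkey — split on D → E, giving {D, E} and {C, D}.
{D, E} has no BCNF violation.
{C, D} has no BCNF violation.
{A, B, C, D}: {C} determines {C, D} here but is not a superkey — split on C → D, giving {C, D} and {A, B, C}.
{C, D} has no BCNF violation.
{A, B, C} has no BCNF violation.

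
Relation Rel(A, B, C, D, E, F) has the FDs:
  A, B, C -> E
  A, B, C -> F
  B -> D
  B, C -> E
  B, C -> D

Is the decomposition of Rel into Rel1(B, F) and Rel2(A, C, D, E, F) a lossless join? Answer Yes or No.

No

Rel1 ∩ Rel2 = {F}; its closure under F is {F}.
Neither Rel1 nor Rel2 is contained in that closure, so the decomposition is lossy.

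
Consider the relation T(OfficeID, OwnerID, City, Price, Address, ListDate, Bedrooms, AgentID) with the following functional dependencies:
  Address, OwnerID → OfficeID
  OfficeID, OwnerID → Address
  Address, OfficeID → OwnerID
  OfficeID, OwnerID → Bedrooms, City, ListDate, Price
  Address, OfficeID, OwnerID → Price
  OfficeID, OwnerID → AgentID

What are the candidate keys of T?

{Address, OfficeID}, {Address, OwnerID}, {OfficeID, OwnerID}

Closure of {Address, OfficeID} is {Address, AgentID, Bedrooms, City, ListDate, OfficeID, OwnerID, Price}, the whole schema; {Address, OfficeID} is a candidate key.
Closure of {Address, OwnerID} is {Address, AgentID, Bedrooms, City, ListDate, OfficeID, OwnerID, Price}, the whole schema; {Address, OwnerID} is a candidate key.
Closure of {OfficeID, OwnerID} is {Address, AgentID, Bedrooms, City, ListDate, OfficeID, OwnerID, Price}, the whole schema; {OfficeID, OwnerID} is a candidate key.
No proper subset of any of these is a key, and no other minimal superkey exists.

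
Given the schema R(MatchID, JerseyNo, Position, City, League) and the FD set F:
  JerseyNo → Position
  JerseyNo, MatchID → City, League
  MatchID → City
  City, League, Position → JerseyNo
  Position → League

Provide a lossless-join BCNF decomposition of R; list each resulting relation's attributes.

Candidate keys of the original relation: {JerseyNo, MatchID}, {MatchID, Position}.
Within {City, JerseyNo, League, MatchID, Position}: {JerseyNo}⁺ ∩ {City, JerseyNo, League, MatchID, Position} = {JerseyNo, League, Position}, not the whole set, so JerseyNo → League, Position violates BCNF; decompose into {JerseyNo, League, Position} and {City, JerseyNo, MatchID}.
Within {JerseyNo, League, Position}: {Position}⁺ ∩ {JerseyNo, League, Position} = {League, Position}, not the whole set, so Position → League violates BCNF; decompose into {League, Position} and {JerseyNo, Position}.
{League, Position} has no BCNF violation.
{JerseyNo, Position} has no BCNF violation.
Within {City, JerseyNo, MatchID}: {MatchID}⁺ ∩ {City, JerseyNo, MatchID} = {City, MatchID}, not the whole set, so MatchID → City violates BCNF; decompose into {City, MatchID} and {JerseyNo, MatchID}.
{City, MatchID} has no BCNF violation.
{JerseyNo, MatchID} has no BCNF violation.

{City, MatchID}; {JerseyNo, MatchID}; {JerseyNo, Position}; {League, Position}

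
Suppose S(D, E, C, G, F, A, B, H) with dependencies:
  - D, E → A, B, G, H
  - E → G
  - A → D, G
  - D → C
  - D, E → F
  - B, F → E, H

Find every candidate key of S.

{A, B, F}, {A, E}, {B, D, F}, {D, E}

{A, E} is a candidate key since {A, E}⁺ = {A, B, C, D, E, F, G, H} covers every attribute.
{D, E} is a candidate key since {D, E}⁺ = {A, B, C, D, E, F, G, H} covers every attribute.
{A, B, F} is a candidate key since {A, B, F}⁺ = {A, B, C, D, E, F, G, H} covers every attribute.
{B, D, F} is a candidate key since {B, D, F}⁺ = {A, B, C, D, E, F, G, H} covers every attribute.
These are minimal and exhaustive — every other superkey contains one of them.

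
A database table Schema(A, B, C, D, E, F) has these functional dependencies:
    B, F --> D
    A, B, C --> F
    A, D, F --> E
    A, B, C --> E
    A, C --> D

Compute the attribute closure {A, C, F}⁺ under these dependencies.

{A, C, D, E, F}

Start with {A, C, F}.
A, C --> D applies; add {D} → now {A, C, D, F}.
A, D, F --> E applies; add {E} → now {A, C, D, E, F}.
No further FD applies.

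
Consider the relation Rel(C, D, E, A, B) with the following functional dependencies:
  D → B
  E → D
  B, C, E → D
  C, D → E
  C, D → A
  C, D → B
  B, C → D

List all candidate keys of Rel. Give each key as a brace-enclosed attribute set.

{B, C}, {C, D}, {C, E}

Attributes never on any right-hand side: {C} — every candidate key must contain it.
{B, C}⁺ = {A, B, C, D, E} — all of the relation — so {B, C} is a candidate key.
{C, D}⁺ = {A, B, C, D, E} — all of the relation — so {C, D} is a candidate key.
{C, E}⁺ = {A, B, C, D, E} — all of the relation — so {C, E} is a candidate key.
Any other superkey properly contains one of these, so there are no further candidate keys.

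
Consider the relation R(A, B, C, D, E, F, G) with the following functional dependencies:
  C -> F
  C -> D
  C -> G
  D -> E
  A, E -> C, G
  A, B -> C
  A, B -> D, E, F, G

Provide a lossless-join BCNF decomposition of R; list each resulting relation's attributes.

{A, B, C}; {C, D, F, G}; {D, E}

Candidate key of the original relation: {A, B}.
In {A, B, C, D, E, F, G}, {C} is not a superkey ({C}⁺ restricted to this set is {C, D, E, F, G}), so split on C -> D, E, F, G into {C, D, E, F, G} and {A, B, C}.
In {C, D, E, F, G}, {D} is not a superkey ({D}⁺ restricted to this set is {D, E}), so split on D -> E into {D, E} and {C, D, F, G}.
{D, E} has no BCNF violation.
{C, D, F, G} has no BCNF violation.
{A, B, C} has no BCNF violation.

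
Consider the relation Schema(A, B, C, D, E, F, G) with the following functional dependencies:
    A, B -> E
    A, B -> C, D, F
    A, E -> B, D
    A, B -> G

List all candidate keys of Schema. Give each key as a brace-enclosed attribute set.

{A} never appears on the right of any FD, so every key must include it.
{A, B}⁺ = {A, B, C, D, E, F, G}, which is every attribute, so {A, B} is a candidate key.
{A, E}⁺ = {A, B, C, D, E, F, G}, which is every attribute, so {A, E} is a candidate key.
Any other superkey properly contains one of these, so there are no further candidate keys.

{A, B}, {A, E}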